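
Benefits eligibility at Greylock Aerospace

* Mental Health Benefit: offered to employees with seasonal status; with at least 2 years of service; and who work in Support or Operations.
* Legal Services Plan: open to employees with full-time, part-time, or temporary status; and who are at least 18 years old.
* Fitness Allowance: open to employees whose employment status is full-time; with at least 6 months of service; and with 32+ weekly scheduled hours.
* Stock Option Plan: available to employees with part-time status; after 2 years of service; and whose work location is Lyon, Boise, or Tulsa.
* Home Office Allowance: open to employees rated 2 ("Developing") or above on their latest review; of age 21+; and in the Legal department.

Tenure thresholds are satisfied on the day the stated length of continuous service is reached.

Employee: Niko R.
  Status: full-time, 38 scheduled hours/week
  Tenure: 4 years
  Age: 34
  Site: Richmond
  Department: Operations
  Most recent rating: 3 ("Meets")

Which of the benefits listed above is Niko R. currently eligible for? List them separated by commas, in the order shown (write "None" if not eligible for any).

Legal Services Plan, Fitness Allowance

Mental Health Benefit — status full-time ✗ (requires seasonal) → not eligible.
Legal Services Plan — status full-time ✓; age 34 ≥ 18 ✓ → eligible.
Fitness Allowance — status full-time ✓; service 4 years ≥ 6 months (≈180 days) ✓; 38 hrs/wk ≥ 32 ✓ → eligible.
Stock Option Plan — status full-time ✗ (requires part-time) → not eligible.
Home Office Allowance — rating 3 ≥ 2 ✓; age 34 ≥ 21 ✓; dept Operations ✗ → not eligible.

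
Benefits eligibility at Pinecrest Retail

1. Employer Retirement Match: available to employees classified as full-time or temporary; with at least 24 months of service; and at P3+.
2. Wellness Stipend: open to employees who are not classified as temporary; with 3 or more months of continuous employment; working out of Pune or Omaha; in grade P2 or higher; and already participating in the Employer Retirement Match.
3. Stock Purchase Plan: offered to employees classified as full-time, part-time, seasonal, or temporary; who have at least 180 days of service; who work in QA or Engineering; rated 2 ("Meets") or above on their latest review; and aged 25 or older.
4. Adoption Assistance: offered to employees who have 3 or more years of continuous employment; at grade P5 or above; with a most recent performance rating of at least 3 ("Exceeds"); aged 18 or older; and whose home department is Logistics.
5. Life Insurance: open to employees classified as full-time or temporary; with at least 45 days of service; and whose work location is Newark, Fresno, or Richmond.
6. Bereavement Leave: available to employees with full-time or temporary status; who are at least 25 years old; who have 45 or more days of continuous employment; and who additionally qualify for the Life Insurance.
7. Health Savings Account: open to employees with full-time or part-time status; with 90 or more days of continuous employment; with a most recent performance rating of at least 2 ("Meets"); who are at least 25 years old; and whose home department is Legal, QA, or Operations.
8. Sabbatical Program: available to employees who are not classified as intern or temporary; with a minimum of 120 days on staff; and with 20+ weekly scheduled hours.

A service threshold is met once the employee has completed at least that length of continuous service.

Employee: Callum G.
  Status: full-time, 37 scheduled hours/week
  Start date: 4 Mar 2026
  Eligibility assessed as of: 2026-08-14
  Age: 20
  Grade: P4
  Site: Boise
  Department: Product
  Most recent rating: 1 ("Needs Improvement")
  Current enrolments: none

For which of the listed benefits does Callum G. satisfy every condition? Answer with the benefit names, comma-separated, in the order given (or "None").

Sabbatical Program

Service from 4 Mar 2026 to 2026-08-14: 163 days.
Employer Retirement Match — status full-time ✓; service 163 days < 24 months (≈720 days) ✗ → not eligible.
Wellness Stipend — status full-time ✓ (not excluded); service 163 days ≥ 3 months (≈90 days) ✓; site Boise ✗ (not Pune or Omaha) → not eligible.
Stock Purchase Plan — status full-time ✓; service 163 days < 180 days ✗ → not eligible.
Adoption Assistance — service 163 days < 3 years (≈1095 days) ✗ → not eligible.
Life Insurance — status full-time ✓; service 163 days ≥ 45 days ✓; site Boise ✗ (not Newark, Fresno, or Richmond) → not eligible.
Bereavement Leave — status full-time ✓; age 20 < 25 ✗ → not eligible.
Health Savings Account — status full-time ✓; service 163 days ≥ 90 days ✓; rating 1 < 2 ✗ → not eligible.
Sabbatical Program — status full-time ✓ (not excluded); service 163 days ≥ 120 days ✓; 37 hrs/wk ≥ 20 ✓ → eligible.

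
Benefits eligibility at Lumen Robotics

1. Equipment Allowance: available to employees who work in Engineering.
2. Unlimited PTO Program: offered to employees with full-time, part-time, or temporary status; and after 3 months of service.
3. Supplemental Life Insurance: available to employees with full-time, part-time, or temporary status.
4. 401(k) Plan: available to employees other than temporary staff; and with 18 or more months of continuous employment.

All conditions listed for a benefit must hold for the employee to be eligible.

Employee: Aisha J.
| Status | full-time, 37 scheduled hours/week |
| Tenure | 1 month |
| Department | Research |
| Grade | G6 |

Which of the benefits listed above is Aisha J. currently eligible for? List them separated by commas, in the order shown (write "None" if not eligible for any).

Supplemental Life Insurance

Equipment Allowance — dept Research ✗ → not eligible.
Unlimited PTO Program — status full-time ✓; service 1 month < 3 months ✗ → not eligible.
Supplemental Life Insurance — status full-time ✓ → eligible.
401(k) Plan — status full-time ✓ (not excluded); service 1 month < 18 months ✗ → not eligible.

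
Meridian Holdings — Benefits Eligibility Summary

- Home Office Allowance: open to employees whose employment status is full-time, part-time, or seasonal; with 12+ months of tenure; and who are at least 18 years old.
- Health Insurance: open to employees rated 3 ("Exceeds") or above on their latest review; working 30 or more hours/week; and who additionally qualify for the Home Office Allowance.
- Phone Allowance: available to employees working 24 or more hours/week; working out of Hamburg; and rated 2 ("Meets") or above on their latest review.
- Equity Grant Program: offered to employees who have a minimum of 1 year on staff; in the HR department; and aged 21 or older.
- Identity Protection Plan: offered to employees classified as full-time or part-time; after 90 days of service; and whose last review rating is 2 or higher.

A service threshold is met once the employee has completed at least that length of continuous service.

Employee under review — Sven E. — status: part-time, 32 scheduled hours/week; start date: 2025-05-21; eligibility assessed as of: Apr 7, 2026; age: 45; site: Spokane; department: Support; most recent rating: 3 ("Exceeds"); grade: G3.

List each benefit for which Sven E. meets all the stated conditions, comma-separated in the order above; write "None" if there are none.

Identity Protection Plan

Service from 2025-05-21 to Apr 7, 2026: 321 days.
Home Office Allowance — status part-time ✓; service 321 days < 12 months (≈360 days) ✗ → not eligible.
Health Insurance — rating 3 ≥ 3 ✓; 32 hrs/wk ≥ 30 ✓; not eligible for Home Office Allowance ✗ → not eligible.
Phone Allowance — 32 hrs/wk ≥ 24 ✓; site Spokane ✗ (not Hamburg) → not eligible.
Equity Grant Program — service 321 days < 1 year (≈365 days) ✗ → not eligible.
Identity Protection Plan — status part-time ✓; service 321 days ≥ 90 days ✓; rating 3 ≥ 2 ✓ → eligible.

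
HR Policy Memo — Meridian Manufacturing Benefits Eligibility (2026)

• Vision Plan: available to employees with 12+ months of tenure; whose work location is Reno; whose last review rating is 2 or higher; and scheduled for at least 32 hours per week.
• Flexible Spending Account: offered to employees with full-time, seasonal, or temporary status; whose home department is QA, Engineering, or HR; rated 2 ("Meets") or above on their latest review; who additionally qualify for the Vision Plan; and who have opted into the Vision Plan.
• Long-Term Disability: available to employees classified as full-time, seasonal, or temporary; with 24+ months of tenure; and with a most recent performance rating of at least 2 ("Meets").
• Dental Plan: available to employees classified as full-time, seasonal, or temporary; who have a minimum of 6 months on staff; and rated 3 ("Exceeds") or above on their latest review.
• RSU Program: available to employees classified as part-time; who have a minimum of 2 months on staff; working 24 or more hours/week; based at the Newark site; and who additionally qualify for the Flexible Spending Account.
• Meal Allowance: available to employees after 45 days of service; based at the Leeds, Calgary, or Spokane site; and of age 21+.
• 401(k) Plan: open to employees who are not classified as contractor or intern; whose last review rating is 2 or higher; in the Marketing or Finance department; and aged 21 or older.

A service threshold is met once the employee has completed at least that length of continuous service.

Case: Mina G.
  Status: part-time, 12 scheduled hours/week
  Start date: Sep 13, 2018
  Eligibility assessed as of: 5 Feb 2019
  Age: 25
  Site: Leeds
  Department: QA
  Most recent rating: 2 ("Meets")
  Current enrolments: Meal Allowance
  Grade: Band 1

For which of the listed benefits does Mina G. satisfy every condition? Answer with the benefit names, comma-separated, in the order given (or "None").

Service from Sep 13, 2018 to 5 Feb 2019: 145 days.
Vision Plan — service 145 days < 12 months (≈360 days) ✗ → not eligible.
Flexible Spending Account — status part-time ✗ (requires full-time, seasonal, or temporary) → not eligible.
Long-Term Disability — status part-time ✗ (requires full-time, seasonal, or temporary) → not eligible.
Dental Plan — status part-time ✗ (requires full-time, seasonal, or temporary) → not eligible.
RSU Program — status part-time ✓; service 145 days ≥ 2 months (≈60 days) ✓; 12 hrs/wk < 24 ✗ → not eligible.
Meal Allowance — service 145 days ≥ 45 days ✓; site Leeds ✓; age 25 ≥ 21 ✓ → eligible.
401(k) Plan — status part-time ✓ (not excluded); rating 2 ≥ 2 ✓; dept QA ✗ → not eligible.

Meal Allowance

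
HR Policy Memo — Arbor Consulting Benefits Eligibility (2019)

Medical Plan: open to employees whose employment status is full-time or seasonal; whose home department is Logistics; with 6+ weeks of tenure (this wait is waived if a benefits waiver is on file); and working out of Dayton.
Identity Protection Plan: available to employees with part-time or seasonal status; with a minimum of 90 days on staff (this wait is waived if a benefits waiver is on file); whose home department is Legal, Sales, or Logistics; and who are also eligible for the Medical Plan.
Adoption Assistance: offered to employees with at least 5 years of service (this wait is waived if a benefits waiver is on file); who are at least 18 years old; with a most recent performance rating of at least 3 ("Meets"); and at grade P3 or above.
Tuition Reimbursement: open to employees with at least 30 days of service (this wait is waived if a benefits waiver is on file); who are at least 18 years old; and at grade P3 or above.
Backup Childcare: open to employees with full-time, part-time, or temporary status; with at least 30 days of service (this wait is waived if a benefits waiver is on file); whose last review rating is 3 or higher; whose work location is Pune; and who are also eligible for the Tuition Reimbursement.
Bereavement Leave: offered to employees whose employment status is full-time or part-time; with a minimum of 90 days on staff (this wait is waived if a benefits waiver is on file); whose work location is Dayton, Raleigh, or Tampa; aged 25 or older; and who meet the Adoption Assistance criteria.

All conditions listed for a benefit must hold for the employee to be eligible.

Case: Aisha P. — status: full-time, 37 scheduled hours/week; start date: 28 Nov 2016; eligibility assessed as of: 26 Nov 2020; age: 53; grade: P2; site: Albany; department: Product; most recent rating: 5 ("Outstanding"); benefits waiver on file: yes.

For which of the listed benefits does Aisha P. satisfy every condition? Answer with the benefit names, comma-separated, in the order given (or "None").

Service from 28 Nov 2016 to 26 Nov 2020: 1459 days.
Medical Plan — status full-time ✓; dept Product ✗ → not eligible.
Identity Protection Plan — status full-time ✗ (requires part-time or seasonal) → not eligible.
Adoption Assistance — benefits waiver on file ✓; age 53 ≥ 18 ✓; rating 5 ≥ 3 ✓; grade P2 < P3 ✗ → not eligible.
Tuition Reimbursement — benefits waiver on file ✓; age 53 ≥ 18 ✓; grade P2 < P3 ✗ → not eligible.
Backup Childcare — status full-time ✓; benefits waiver on file ✓; rating 5 ≥ 3 ✓; site Albany ✗ (not Pune) → not eligible.
Bereavement Leave — status full-time ✓; benefits waiver on file ✓; site Albany ✗ (not Dayton, Raleigh, or Tampa) → not eligible.

None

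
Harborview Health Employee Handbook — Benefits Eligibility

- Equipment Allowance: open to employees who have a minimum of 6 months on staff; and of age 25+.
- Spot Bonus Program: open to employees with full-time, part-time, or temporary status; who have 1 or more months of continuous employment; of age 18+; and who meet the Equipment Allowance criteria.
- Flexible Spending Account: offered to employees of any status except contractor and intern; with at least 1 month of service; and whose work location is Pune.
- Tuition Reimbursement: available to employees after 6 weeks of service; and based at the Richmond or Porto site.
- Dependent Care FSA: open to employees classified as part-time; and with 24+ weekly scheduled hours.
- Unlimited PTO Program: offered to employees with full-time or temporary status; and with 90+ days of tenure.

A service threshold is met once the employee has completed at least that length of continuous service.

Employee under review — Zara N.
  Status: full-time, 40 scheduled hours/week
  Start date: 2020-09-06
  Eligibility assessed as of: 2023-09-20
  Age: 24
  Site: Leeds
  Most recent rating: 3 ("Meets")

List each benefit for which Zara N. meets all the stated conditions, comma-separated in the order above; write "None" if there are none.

Unlimited PTO Program

Service from 2020-09-06 to 2023-09-20: 1109 days.
Equipment Allowance — service 1109 days ≥ 6 months (≈180 days) ✓; age 24 < 25 ✗ → not eligible.
Spot Bonus Program — status full-time ✓; service 1109 days ≥ 1 month (≈30 days) ✓; age 24 ≥ 18 ✓; not eligible for Equipment Allowance ✗ → not eligible.
Flexible Spending Account — status full-time ✓ (not excluded); service 1109 days ≥ 1 month (≈30 days) ✓; site Leeds ✗ (not Pune) → not eligible.
Tuition Reimbursement — service 1109 days ≥ 6 weeks (≈42 days) ✓; site Leeds ✗ (not Richmond or Porto) → not eligible.
Dependent Care FSA — status full-time ✗ (requires part-time) → not eligible.
Unlimited PTO Program — status full-time ✓; service 1109 days ≥ 90 days ✓ → eligible.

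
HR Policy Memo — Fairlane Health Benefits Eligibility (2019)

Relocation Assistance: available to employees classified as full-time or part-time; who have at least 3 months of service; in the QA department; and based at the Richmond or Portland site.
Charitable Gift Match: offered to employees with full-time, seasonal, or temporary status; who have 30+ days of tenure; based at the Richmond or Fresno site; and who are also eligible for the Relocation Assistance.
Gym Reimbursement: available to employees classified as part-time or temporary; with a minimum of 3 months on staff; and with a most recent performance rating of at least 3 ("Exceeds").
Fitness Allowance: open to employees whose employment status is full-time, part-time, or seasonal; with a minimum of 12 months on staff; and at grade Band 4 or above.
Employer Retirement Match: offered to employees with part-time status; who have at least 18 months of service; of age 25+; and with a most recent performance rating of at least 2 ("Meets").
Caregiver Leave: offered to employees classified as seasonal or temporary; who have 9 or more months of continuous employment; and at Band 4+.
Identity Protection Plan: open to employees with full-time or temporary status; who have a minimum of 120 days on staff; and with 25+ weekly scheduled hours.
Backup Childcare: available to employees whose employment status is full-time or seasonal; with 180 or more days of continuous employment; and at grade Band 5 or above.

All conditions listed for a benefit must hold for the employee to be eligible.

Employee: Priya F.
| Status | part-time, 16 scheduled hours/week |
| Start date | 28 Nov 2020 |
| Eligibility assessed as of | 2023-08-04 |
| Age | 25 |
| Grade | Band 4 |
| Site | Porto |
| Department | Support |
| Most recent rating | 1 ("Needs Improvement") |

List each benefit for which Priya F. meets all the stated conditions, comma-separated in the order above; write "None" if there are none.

Service from 28 Nov 2020 to 2023-08-04: 979 days.
Relocation Assistance — status part-time ✓; service 979 days ≥ 3 months (≈90 days) ✓; dept Support ✗ → not eligible.
Charitable Gift Match — status part-time ✗ (requires full-time, seasonal, or temporary) → not eligible.
Gym Reimbursement — status part-time ✓; service 979 days ≥ 3 months (≈90 days) ✓; rating 1 < 3 ✗ → not eligible.
Fitness Allowance — status part-time ✓; service 979 days ≥ 12 months (≈360 days) ✓; grade Band 4 ≥ Band 4 ✓ → eligible.
Employer Retirement Match — status part-time ✓; service 979 days ≥ 18 months (≈540 days) ✓; age 25 ≥ 25 ✓; rating 1 < 2 ✗ → not eligible.
Caregiver Leave — status part-time ✗ (requires seasonal or temporary) → not eligible.
Identity Protection Plan — status part-time ✗ (requires full-time or temporary) → not eligible.
Backup Childcare — status part-time ✗ (requires full-time or seasonal) → not eligible.

Fitness Allowance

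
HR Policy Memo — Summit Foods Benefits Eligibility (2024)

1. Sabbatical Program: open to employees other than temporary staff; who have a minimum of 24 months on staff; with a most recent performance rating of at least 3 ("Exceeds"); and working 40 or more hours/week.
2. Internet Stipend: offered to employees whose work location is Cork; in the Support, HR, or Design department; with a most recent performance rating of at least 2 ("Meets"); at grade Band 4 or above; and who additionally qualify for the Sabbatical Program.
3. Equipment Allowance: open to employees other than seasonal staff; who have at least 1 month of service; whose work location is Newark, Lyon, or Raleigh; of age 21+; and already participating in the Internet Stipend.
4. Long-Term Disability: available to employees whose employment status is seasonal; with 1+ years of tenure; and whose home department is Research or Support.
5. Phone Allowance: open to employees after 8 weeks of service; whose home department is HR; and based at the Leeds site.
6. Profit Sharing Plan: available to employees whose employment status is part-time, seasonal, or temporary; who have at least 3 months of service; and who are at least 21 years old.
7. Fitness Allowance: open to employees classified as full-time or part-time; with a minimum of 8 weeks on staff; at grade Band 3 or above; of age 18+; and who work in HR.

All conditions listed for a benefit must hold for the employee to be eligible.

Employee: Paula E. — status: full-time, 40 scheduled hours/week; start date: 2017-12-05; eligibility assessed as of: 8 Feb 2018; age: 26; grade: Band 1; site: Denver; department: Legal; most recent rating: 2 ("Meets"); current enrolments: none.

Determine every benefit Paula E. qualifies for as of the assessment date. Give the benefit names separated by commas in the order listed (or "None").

None

Service from 2017-12-05 to 8 Feb 2018: 65 days.
Sabbatical Program — status full-time ✓ (not excluded); service 65 days < 24 months (≈720 days) ✗ → not eligible.
Internet Stipend — site Denver ✗ (not Cork) → not eligible.
Equipment Allowance — status full-time ✓ (not excluded); service 65 days ≥ 1 month (≈30 days) ✓; site Denver ✗ (not Newark, Lyon, or Raleigh) → not eligible.
Long-Term Disability — status full-time ✗ (requires seasonal) → not eligible.
Phone Allowance — service 65 days ≥ 8 weeks (≈56 days) ✓; dept Legal ✗ → not eligible.
Profit Sharing Plan — status full-time ✗ (requires part-time, seasonal, or temporary) → not eligible.
Fitness Allowance — status full-time ✓; service 65 days ≥ 8 weeks (≈56 days) ✓; grade Band 1 < Band 3 ✗ → not eligible.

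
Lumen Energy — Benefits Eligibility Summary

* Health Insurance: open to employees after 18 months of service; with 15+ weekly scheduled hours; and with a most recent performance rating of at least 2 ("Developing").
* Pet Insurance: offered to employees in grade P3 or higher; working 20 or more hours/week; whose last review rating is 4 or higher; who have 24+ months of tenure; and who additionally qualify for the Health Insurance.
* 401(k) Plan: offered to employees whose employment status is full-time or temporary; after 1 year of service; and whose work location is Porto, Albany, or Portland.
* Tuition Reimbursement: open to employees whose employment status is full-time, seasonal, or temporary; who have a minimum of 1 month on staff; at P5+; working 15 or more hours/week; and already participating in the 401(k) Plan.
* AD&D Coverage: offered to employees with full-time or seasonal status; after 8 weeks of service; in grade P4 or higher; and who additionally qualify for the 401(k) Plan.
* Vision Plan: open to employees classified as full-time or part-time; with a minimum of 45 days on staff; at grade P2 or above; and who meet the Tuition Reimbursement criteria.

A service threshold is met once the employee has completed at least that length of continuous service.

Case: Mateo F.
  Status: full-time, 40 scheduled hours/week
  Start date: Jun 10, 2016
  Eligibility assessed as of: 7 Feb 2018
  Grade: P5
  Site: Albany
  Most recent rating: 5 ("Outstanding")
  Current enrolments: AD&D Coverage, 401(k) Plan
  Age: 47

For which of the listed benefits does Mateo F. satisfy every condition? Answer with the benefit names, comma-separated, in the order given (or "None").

Service from Jun 10, 2016 to 7 Feb 2018: 607 days.
Health Insurance — service 607 days ≥ 18 months (≈540 days) ✓; 40 hrs/wk ≥ 15 ✓; rating 5 ≥ 2 ✓ → eligible.
Pet Insurance — grade P5 ≥ P3 ✓; 40 hrs/wk ≥ 20 ✓; rating 5 ≥ 4 ✓; service 607 days < 24 months (≈720 days) ✗ → not eligible.
401(k) Plan — status full-time ✓; service 607 days ≥ 1 year (≈365 days) ✓; site Albany ✓ → eligible.
Tuition Reimbursement — status full-time ✓; service 607 days ≥ 1 month (≈30 days) ✓; grade P5 ≥ P5 ✓; 40 hrs/wk ≥ 15 ✓; enrolled in 401(k) Plan ✓ → eligible.
AD&D Coverage — status full-time ✓; service 607 days ≥ 8 weeks (≈56 days) ✓; grade P5 ≥ P4 ✓; eligible for 401(k) Plan ✓ → eligible.
Vision Plan — status full-time ✓; service 607 days ≥ 45 days ✓; grade P5 ≥ P2 ✓; eligible for Tuition Reimbursement ✓ → eligible.

Health Insurance, 401(k) Plan, Tuition Reimbursement, AD&D Coverage, Vision Plan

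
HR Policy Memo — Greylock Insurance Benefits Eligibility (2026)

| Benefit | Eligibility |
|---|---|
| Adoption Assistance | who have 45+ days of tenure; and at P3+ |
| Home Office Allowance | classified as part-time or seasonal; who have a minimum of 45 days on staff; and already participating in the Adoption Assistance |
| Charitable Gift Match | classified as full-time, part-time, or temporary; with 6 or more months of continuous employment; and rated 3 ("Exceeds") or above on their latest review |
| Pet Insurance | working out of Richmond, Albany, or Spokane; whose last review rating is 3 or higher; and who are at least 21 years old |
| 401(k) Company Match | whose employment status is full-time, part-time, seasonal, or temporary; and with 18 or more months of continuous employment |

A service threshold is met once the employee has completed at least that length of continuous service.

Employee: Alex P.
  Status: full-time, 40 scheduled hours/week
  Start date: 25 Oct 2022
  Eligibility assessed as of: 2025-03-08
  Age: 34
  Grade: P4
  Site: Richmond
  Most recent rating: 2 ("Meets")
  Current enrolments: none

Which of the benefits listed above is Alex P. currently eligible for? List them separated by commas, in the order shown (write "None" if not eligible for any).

Service from 25 Oct 2022 to 2025-03-08: 865 days.
Adoption Assistance — service 865 days ≥ 45 days ✓; grade P4 ≥ P3 ✓ → eligible.
Home Office Allowance — status full-time ✗ (requires part-time or seasonal) → not eligible.
Charitable Gift Match — status full-time ✓; service 865 days ≥ 6 months (≈180 days) ✓; rating 2 < 3 ✗ → not eligible.
Pet Insurance — site Richmond ✓; rating 2 < 3 ✗ → not eligible.
401(k) Company Match — status full-time ✓; service 865 days ≥ 18 months (≈540 days) ✓ → eligible.

Adoption Assistance, 401(k) Company Match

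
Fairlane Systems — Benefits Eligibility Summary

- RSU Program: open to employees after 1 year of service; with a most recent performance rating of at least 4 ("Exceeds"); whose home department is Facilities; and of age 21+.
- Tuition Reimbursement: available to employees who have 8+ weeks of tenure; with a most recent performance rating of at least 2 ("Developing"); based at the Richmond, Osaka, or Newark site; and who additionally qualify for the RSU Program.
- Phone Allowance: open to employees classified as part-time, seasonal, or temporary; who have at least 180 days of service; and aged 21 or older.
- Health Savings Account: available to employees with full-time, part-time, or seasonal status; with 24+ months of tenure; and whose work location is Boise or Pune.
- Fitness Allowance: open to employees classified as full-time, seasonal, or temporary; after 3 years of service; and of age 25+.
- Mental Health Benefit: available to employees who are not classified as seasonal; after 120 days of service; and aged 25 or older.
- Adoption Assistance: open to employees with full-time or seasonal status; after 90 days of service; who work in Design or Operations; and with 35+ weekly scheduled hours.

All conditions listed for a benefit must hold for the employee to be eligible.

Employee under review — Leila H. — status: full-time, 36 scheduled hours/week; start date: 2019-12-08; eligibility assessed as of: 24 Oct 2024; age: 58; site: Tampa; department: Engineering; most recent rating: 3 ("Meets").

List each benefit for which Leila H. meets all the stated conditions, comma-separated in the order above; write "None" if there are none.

Fitness Allowance, Mental Health Benefit

Service from 2019-12-08 to 24 Oct 2024: 1782 days.
RSU Program — service 1782 days ≥ 1 year (≈365 days) ✓; rating 3 < 4 ✗ → not eligible.
Tuition Reimbursement — service 1782 days ≥ 8 weeks (≈56 days) ✓; rating 3 ≥ 2 ✓; site Tampa ✗ (not Richmond, Osaka, or Newark) → not eligible.
Phone Allowance — status full-time ✗ (requires part-time, seasonal, or temporary) → not eligible.
Health Savings Account — status full-time ✓; service 1782 days ≥ 24 months (≈720 days) ✓; site Tampa ✗ (not Boise or Pune) → not eligible.
Fitness Allowance — status full-time ✓; service 1782 days ≥ 3 years (≈1095 days) ✓; age 58 ≥ 25 ✓ → eligible.
Mental Health Benefit — status full-time ✓ (not excluded); service 1782 days ≥ 120 days ✓; age 58 ≥ 25 ✓ → eligible.
Adoption Assistance — status full-time ✓; service 1782 days ≥ 90 days ✓; dept Engineering ✗ → not eligible.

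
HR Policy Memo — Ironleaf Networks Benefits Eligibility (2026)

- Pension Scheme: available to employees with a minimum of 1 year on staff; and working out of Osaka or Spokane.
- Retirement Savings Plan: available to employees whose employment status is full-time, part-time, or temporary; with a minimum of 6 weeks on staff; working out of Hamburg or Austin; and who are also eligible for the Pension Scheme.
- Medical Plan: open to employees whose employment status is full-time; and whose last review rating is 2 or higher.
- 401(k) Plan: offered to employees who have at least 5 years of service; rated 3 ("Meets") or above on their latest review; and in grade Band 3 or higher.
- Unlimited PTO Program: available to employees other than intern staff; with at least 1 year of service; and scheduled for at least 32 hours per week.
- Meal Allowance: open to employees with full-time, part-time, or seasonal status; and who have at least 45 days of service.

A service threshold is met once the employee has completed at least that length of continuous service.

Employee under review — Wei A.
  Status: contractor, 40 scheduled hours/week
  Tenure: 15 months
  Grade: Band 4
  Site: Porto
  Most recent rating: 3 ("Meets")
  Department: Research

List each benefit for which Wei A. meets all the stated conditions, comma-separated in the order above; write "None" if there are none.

Unlimited PTO Program

Pension Scheme — service 15 months ≥ 1 year (≈365 days) ✓; site Porto ✗ (not Osaka or Spokane) → not eligible.
Retirement Savings Plan — status contractor ✗ (requires full-time, part-time, or temporary) → not eligible.
Medical Plan — status contractor ✗ (requires full-time) → not eligible.
401(k) Plan — service 15 months < 5 years (≈1825 days) ✗ → not eligible.
Unlimited PTO Program — status contractor ✓ (not excluded); service 15 months ≥ 1 year (≈365 days) ✓; 40 hrs/wk ≥ 32 ✓ → eligible.
Meal Allowance — status contractor ✗ (requires full-time, part-time, or seasonal) → not eligible.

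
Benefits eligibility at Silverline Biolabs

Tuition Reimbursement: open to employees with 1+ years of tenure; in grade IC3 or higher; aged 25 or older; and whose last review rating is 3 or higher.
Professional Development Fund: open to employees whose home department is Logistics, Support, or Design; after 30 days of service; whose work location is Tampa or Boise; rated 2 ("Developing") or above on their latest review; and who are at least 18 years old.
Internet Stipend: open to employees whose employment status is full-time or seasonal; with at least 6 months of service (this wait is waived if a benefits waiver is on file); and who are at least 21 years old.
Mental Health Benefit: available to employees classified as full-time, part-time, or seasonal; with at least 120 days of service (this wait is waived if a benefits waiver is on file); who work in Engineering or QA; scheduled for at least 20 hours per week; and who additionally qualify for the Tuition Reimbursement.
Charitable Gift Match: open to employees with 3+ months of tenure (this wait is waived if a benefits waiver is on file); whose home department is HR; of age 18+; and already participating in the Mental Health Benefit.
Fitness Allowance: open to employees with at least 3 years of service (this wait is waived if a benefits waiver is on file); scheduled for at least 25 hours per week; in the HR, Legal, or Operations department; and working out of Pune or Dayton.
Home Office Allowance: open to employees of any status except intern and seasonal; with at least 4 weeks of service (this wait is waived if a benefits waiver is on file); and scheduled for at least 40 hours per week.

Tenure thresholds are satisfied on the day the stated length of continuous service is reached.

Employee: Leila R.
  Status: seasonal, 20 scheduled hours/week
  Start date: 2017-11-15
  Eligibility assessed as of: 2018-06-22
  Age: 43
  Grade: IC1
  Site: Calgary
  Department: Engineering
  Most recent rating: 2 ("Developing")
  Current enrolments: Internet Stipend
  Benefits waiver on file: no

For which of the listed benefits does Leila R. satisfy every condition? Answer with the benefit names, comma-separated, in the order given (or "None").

Service from 2017-11-15 to 2018-06-22: 219 days.
Tuition Reimbursement — service 219 days < 1 year (≈365 days) ✗ → not eligible.
Professional Development Fund — dept Engineering ✗ → not eligible.
Internet Stipend — status seasonal ✓; no waiver, service 219 days ≥ 6 months (≈180 days) ✓; age 43 ≥ 21 ✓ → eligible.
Mental Health Benefit — status seasonal ✓; no waiver, service 219 days ≥ 120 days ✓; dept Engineering ✓; 20 hrs/wk ≥ 20 ✓; not eligible for Tuition Reimbursement ✗ → not eligible.
Charitable Gift Match — no waiver, service 219 days ≥ 3 months (≈90 days) ✓; dept Engineering ✗ → not eligible.
Fitness Allowance — no waiver, service 219 days < 3 years (≈1095 days) ✗ → not eligible.
Home Office Allowance — status seasonal ✗ (excluded) → not eligible.

Internet Stipend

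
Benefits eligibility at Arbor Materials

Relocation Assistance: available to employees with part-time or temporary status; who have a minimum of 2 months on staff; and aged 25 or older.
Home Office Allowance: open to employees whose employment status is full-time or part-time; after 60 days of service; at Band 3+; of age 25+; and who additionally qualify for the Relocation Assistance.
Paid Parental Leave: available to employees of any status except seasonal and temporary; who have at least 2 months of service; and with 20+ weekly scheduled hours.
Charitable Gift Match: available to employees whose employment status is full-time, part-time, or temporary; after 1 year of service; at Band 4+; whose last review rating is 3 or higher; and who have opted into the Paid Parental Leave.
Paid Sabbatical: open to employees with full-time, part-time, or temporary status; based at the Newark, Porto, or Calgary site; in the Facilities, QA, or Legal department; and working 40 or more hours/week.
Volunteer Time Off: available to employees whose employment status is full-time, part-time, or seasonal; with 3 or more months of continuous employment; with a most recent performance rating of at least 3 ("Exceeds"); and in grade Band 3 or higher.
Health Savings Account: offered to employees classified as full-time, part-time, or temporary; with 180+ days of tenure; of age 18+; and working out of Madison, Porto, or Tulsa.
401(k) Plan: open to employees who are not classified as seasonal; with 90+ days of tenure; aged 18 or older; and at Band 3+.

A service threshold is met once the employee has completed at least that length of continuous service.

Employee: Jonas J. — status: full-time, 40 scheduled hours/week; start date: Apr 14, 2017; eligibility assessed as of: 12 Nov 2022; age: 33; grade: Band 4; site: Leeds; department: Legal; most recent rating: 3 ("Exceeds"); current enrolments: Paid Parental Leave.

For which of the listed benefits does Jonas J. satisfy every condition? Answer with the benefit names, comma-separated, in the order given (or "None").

Service from Apr 14, 2017 to 12 Nov 2022: 2038 days.
Relocation Assistance — status full-time ✗ (requires part-time or temporary) → not eligible.
Home Office Allowance — status full-time ✓; service 2038 days ≥ 60 days ✓; grade Band 4 ≥ Band 3 ✓; age 33 ≥ 25 ✓; not eligible for Relocation Assistance ✗ → not eligible.
Paid Parental Leave — status full-time ✓ (not excluded); service 2038 days ≥ 2 months (≈60 days) ✓; 40 hrs/wk ≥ 20 ✓ → eligible.
Charitable Gift Match — status full-time ✓; service 2038 days ≥ 1 year (≈365 days) ✓; grade Band 4 ≥ Band 4 ✓; rating 3 ≥ 3 ✓; enrolled in Paid Parental Leave ✓ → eligible.
Paid Sabbatical — status full-time ✓; site Leeds ✗ (not Newark, Porto, or Calgary) → not eligible.
Volunteer Time Off — status full-time ✓; service 2038 days ≥ 3 months (≈90 days) ✓; rating 3 ≥ 3 ✓; grade Band 4 ≥ Band 3 ✓ → eligible.
Health Savings Account — status full-time ✓; service 2038 days ≥ 180 days ✓; age 33 ≥ 18 ✓; site Leeds ✗ (not Madison, Porto, or Tulsa) → not eligible.
401(k) Plan — status full-time ✓ (not excluded); service 2038 days ≥ 90 days ✓; age 33 ≥ 18 ✓; grade Band 4 ≥ Band 3 ✓ → eligible.

Paid Parental Leave, Charitable Gift Match, Volunteer Time Off, 401(k) Plan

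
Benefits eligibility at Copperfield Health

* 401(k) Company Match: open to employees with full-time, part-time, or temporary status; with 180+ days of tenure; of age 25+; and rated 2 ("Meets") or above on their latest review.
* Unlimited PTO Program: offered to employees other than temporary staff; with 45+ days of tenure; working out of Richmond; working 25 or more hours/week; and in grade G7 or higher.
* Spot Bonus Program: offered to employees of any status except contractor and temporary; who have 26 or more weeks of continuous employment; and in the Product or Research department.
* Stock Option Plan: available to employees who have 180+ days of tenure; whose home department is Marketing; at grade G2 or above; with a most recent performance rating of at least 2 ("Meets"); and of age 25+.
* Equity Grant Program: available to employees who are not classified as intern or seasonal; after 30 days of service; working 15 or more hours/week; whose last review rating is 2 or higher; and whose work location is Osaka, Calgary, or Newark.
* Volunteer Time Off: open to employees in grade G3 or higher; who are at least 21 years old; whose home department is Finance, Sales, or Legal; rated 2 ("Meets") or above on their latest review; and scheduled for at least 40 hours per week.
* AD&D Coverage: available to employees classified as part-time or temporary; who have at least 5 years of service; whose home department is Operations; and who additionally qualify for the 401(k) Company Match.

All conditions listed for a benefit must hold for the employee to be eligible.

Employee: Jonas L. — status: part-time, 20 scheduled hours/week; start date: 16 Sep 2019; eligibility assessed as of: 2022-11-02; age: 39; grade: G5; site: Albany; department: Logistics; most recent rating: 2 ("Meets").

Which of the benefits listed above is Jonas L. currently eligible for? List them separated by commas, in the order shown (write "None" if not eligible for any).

Service from 16 Sep 2019 to 2022-11-02: 1143 days.
401(k) Company Match — status part-time ✓; service 1143 days ≥ 180 days ✓; age 39 ≥ 25 ✓; rating 2 ≥ 2 ✓ → eligible.
Unlimited PTO Program — status part-time ✓ (not excluded); service 1143 days ≥ 45 days ✓; site Albany ✗ (not Richmond) → not eligible.
Spot Bonus Program — status part-time ✓ (not excluded); service 1143 days ≥ 26 weeks (≈182 days) ✓; dept Logistics ✗ → not eligible.
Stock Option Plan — service 1143 days ≥ 180 days ✓; dept Logistics ✗ → not eligible.
Equity Grant Program — status part-time ✓ (not excluded); service 1143 days ≥ 30 days ✓; 20 hrs/wk ≥ 15 ✓; rating 2 ≥ 2 ✓; site Albany ✗ (not Osaka, Calgary, or Newark) → not eligible.
Volunteer Time Off — grade G5 ≥ G3 ✓; age 39 ≥ 21 ✓; dept Logistics ✗ → not eligible.
AD&D Coverage — status part-time ✓; service 1143 days < 5 years (≈1825 days) ✗ → not eligible.

401(k) Company Match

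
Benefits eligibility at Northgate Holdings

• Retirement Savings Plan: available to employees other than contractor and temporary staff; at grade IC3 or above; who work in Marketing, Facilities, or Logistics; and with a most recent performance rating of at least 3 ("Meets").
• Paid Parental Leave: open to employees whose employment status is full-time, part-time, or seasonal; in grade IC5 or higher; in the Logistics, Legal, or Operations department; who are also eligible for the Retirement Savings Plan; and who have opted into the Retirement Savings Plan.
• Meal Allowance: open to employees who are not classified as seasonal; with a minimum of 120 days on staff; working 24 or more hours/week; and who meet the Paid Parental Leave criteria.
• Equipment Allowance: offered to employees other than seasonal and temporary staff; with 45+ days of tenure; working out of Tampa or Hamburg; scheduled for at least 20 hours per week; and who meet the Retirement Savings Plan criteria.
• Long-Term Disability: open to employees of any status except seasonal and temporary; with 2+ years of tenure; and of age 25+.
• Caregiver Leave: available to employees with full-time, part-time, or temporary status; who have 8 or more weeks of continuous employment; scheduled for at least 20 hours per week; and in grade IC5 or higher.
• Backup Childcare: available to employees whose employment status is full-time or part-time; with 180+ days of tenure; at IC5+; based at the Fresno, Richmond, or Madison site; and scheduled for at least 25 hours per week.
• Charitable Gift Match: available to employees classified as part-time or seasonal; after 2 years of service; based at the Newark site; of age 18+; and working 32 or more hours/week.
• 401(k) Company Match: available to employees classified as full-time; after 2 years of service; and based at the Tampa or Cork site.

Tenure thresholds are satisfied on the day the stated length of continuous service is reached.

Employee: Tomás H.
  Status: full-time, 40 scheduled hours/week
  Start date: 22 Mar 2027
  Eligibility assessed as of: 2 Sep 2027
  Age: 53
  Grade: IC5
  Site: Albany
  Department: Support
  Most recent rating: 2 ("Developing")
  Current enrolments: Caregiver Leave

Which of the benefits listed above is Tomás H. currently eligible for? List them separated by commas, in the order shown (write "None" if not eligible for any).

Caregiver Leave

Service from 22 Mar 2027 to 2 Sep 2027: 164 days.
Retirement Savings Plan — status full-time ✓ (not excluded); grade IC5 ≥ IC3 ✓; dept Support ✗ → not eligible.
Paid Parental Leave — status full-time ✓; grade IC5 ≥ IC5 ✓; dept Support ✗ → not eligible.
Meal Allowance — status full-time ✓ (not excluded); service 164 days ≥ 120 days ✓; 40 hrs/wk ≥ 24 ✓; not eligible for Paid Parental Leave ✗ → not eligible.
Equipment Allowance — status full-time ✓ (not excluded); service 164 days ≥ 45 days ✓; site Albany ✗ (not Tampa or Hamburg) → not eligible.
Long-Term Disability — status full-time ✓ (not excluded); service 164 days < 2 years (≈730 days) ✗ → not eligible.
Caregiver Leave — status full-time ✓; service 164 days ≥ 8 weeks (≈56 days) ✓; 40 hrs/wk ≥ 20 ✓; grade IC5 ≥ IC5 ✓ → eligible.
Backup Childcare — status full-time ✓; service 164 days < 180 days ✗ → not eligible.
Charitable Gift Match — status full-time ✗ (requires part-time or seasonal) → not eligible.
401(k) Company Match — status full-time ✓; service 164 days < 2 years (≈730 days) ✗ → not eligible.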